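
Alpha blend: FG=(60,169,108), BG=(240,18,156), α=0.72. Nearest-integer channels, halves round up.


C = α×F + (1-α)×B, with 1-α = 0.28
R: 0.72×60 + 0.28×240 = 43.20 + 67.20 = 110.40 → 110
G: 0.72×169 + 0.28×18 = 121.68 + 5.04 = 126.72 → 127
B: 0.72×108 + 0.28×156 = 77.76 + 43.68 = 121.44 → 121
= RGB(110, 127, 121)


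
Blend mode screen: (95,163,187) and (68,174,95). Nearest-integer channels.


Screen: C = 255 - (255-A)×(255-B)/255, rounded to nearest integer
R: 255 - (255-95)×(255-68)/255 = 255 - 29920/255 ≈ 255 - 117.333 = 137.667 → 138
G: 255 - (255-163)×(255-174)/255 = 255 - 7452/255 ≈ 255 - 29.224 = 225.776 → 226
B: 255 - (255-187)×(255-95)/255 = 255 - 10880/255 ≈ 255 - 42.667 = 212.333 → 212
= RGB(138, 226, 212)


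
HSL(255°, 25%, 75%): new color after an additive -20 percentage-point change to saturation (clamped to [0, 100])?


Original S = 25%
Adjustment = -20 percentage points
New S = 25 + (-20) = 5
Clamp to [0, 100] → 5
= HSL(255°, 5%, 75%)


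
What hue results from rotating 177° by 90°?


New hue = (H + rotation) mod 360
New hue = (177 + 90) mod 360
= 267 mod 360
= 267°


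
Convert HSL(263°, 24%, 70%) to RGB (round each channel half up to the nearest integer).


H=263°, S=0.24, L=0.70
C = (1-|2L-1|)×S = (1-|0.40|)×0.24 = 0.144
H' = H/60 = 263/60 ≈ 4.3833; X = C×(1-|H' mod 2 - 1|) = 0.0552
m = L - C/2 = 0.70 - 0.072 = 0.628
Sector ⌊H'⌋ = 4 → (R',G',B') = (0.0552, 0.0, 0.144)
RGB = ((R'+m)×255, (G'+m)×255, (B'+m)×255) = (174.216, 160.14, 196.86)
Round half up → RGB(174, 160, 197)


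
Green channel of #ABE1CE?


Color: #ABE1CE
R = AB = 171
G = E1 = 225
B = CE = 206
Green = 225


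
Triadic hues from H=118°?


Triadic: equally spaced at 120° intervals
H1 = 118°
H2 = (118 + 120) mod 360 = 238°
H3 = (118 + 240) mod 360 = 358°
Triadic = 118°, 238°, 358°


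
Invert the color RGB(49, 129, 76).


Invert: (255-R, 255-G, 255-B)
R: 255-49 = 206
G: 255-129 = 126
B: 255-76 = 179
= RGB(206, 126, 179)


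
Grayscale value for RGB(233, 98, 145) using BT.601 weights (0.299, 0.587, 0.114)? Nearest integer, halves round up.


Gray = 0.299×R + 0.587×G + 0.114×B
Gray = 0.299×233 + 0.587×98 + 0.114×145
Gray = 69.667 + 57.526 + 16.530
Gray = 143.723 → round half up → 144
Gray = 144


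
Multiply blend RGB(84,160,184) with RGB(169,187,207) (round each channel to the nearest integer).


Multiply: C = A×B/255, rounded to nearest integer
R: 84×169/255 = 14196/255 ≈ 55.671 → 56
G: 160×187/255 = 29920/255 ≈ 117.333 → 117
B: 184×207/255 = 38088/255 ≈ 149.365 → 149
= RGB(56, 117, 149)


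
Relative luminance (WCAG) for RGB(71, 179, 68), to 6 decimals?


Linearize each channel (sRGB transfer function): c = v/255; c_lin = c/12.92 if c ≤ 0.04045, else ((c+0.055)/1.055)^2.4
  R: 71/255 ≈ 0.278431 > 0.04045 → ((0.278431+0.055)/1.055)^2.4 ≈ 0.063010
  G: 179/255 ≈ 0.701961 > 0.04045 → ((0.701961+0.055)/1.055)^2.4 ≈ 0.450786
  B: 68/255 ≈ 0.266667 > 0.04045 → ((0.266667+0.055)/1.055)^2.4 ≈ 0.057805
R_lin = 0.063010, G_lin = 0.450786, B_lin = 0.057805
L = 0.2126×R + 0.7152×G + 0.0722×B
L = 0.2126×0.063010 + 0.7152×0.450786 + 0.0722×0.057805
L ≈ 0.339971


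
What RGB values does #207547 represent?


20 → 32 (R)
75 → 117 (G)
47 → 71 (B)
= RGB(32, 117, 71)


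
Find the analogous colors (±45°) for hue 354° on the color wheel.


Base hue: 354°
Left analog: (354 - 45) mod 360 = 309°
Right analog: (354 + 45) mod 360 = 39°
Analogous hues = 309° and 39°


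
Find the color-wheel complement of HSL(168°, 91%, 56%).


Complement = opposite side of color wheel = hue + 180°
H' = (168 + 180) mod 360 = 348°
S and L unchanged.
= HSL(348°, 91%, 56%)


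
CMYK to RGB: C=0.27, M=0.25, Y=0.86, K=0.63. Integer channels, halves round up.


R = 255 × (1-C) × (1-K) = 255 × 0.73 × 0.37 = 68.8755 → 69
G = 255 × (1-M) × (1-K) = 255 × 0.75 × 0.37 = 70.7625 → 71
B = 255 × (1-Y) × (1-K) = 255 × 0.14 × 0.37 = 13.209 → 13
= RGB(69, 71, 13)


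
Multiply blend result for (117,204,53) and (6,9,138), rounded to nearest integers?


Multiply: C = A×B/255, rounded to nearest integer
R: 117×6/255 = 702/255 ≈ 2.753 → 3
G: 204×9/255 = 1836/255 ≈ 7.200 → 7
B: 53×138/255 = 7314/255 ≈ 28.682 → 29
= RGB(3, 7, 29)


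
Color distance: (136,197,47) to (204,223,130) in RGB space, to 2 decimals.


d = √[(R₁-R₂)² + (G₁-G₂)² + (B₁-B₂)²]
d = √[(136-204)² + (197-223)² + (47-130)²]
d = √[4624 + 676 + 6889]
d = √12189
d ≈ 110.40


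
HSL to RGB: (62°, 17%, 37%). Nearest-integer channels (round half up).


H=62°, S=0.17, L=0.37
C = (1-|2L-1|)×S = (1-|-0.26|)×0.17 = 0.1258
H' = H/60 = 62/60 ≈ 1.0333; X = C×(1-|H' mod 2 - 1|) ≈ 0.1216
m = L - C/2 = 0.37 - 0.0629 = 0.3071
Sector ⌊H'⌋ = 1 → (R',G',B') = (≈0.1216, 0.1258, 0.0)
RGB = ((R'+m)×255, (G'+m)×255, (B'+m)×255) = (109.3202, 110.3895, 78.3105)
Round half up → RGB(109, 110, 78)


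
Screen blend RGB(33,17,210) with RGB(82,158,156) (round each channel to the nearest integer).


Screen: C = 255 - (255-A)×(255-B)/255, rounded to nearest integer
R: 255 - (255-33)×(255-82)/255 = 255 - 38406/255 ≈ 255 - 150.612 = 104.388 → 104
G: 255 - (255-17)×(255-158)/255 = 255 - 23086/255 ≈ 255 - 90.533 = 164.467 → 164
B: 255 - (255-210)×(255-156)/255 = 255 - 4455/255 ≈ 255 - 17.471 = 237.529 → 238
= RGB(104, 164, 238)


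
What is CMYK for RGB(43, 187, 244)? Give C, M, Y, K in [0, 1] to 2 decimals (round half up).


R'=43/255≈0.1686, G'=187/255≈0.7333, B'=244/255≈0.9569
K = 1 - max(R',G',B') = 1 - 244/255 = 11/255 = 0.04313… → 0.04
(1-R'-K)/(1-K) simplifies to (max-R)/max with max = 244:
C = (244-43)/244 = 201/244 = 0.82377… → 0.82
M = (244-187)/244 = 57/244 = 0.23360… → 0.23
Y = (244-244)/244 = 0/244 = 0 → 0.00
= CMYK(0.82, 0.23, 0.00, 0.04)


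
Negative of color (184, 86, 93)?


Invert: (255-R, 255-G, 255-B)
R: 255-184 = 71
G: 255-86 = 169
B: 255-93 = 162
= RGB(71, 169, 162)


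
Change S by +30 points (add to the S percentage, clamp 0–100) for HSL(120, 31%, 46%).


Original S = 31%
Adjustment = +30 percentage points
New S = 31 + (30) = 61
Clamp to [0, 100] → 61
= HSL(120°, 61%, 46%)


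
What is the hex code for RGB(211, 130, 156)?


R = 211 → D3 (hex)
G = 130 → 82 (hex)
B = 156 → 9C (hex)
Hex = #D3829C


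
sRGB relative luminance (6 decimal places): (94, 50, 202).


Linearize each channel (sRGB transfer function): c = v/255; c_lin = c/12.92 if c ≤ 0.04045, else ((c+0.055)/1.055)^2.4
  R: 94/255 ≈ 0.368627 > 0.04045 → ((0.368627+0.055)/1.055)^2.4 ≈ 0.111932
  G: 50/255 ≈ 0.196078 > 0.04045 → ((0.196078+0.055)/1.055)^2.4 ≈ 0.031896
  B: 202/255 ≈ 0.792157 > 0.04045 → ((0.792157+0.055)/1.055)^2.4 ≈ 0.590619
R_lin = 0.111932, G_lin = 0.031896, B_lin = 0.590619
L = 0.2126×R + 0.7152×G + 0.0722×B
L = 0.2126×0.111932 + 0.7152×0.031896 + 0.0722×0.590619
L ≈ 0.089252


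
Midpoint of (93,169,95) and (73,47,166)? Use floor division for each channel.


Midpoint: each channel = ⌊(C₁+C₂)/2⌋
R: ⌊(93+73)/2⌋ = 83
G: ⌊(169+47)/2⌋ = 108
B: ⌊(95+166)/2⌋ = 130
= RGB(83, 108, 130)


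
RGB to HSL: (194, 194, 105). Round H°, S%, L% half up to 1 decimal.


Normalize: R'=194/255≈0.7608, G'=194/255≈0.7608, B'=105/255≈0.4118
Max=194/255, Min=105/255, Δ=Max-Min=89/255
L = (Max+Min)/2 = (194+105)/510 = 299/510 = 0.58627… → L = 58.6%
L > 0.5 → S = Δ/(2-Max-Min) = 89/(510-194-105) = 89/211 = 0.42180… → S = 42.2%
(the 1/255 factors cancel in S and H, so raw channel differences can be used)
Max is R' → H = 60 × (((G-B)/Δ) mod 6) = 60 × (((194-105)/89) mod 6)
  89/89 = 1
  H = 60 × 1 = 60° → H = 60.0°
= HSL(60.0°, 42.2%, 58.6%)


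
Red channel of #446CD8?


Color: #446CD8
R = 44 = 68
G = 6C = 108
B = D8 = 216
Red = 68


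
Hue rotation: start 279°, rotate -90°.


New hue = (H + rotation) mod 360
New hue = (279 -90) mod 360
= 189 mod 360
= 189°


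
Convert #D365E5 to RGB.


D3 → 211 (R)
65 → 101 (G)
E5 → 229 (B)
= RGB(211, 101, 229)


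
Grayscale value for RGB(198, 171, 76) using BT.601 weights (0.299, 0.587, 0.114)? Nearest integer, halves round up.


Gray = 0.299×R + 0.587×G + 0.114×B
Gray = 0.299×198 + 0.587×171 + 0.114×76
Gray = 59.202 + 100.377 + 8.664
Gray = 168.243 → round half up → 168
Gray = 168


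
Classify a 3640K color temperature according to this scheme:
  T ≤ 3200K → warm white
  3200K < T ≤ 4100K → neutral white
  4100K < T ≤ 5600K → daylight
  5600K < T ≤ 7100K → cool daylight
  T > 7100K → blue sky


Temperature: 3640K
3200K < 3640K ≤ 4100K → neutral white
Classification: neutral white


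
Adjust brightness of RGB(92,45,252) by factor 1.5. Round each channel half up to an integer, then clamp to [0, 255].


Multiply each channel by 1.5, round half up, clamp to [0, 255]
R: 92×1.5 = 138
G: 45×1.5 = 67.5 → round → 68
B: 252×1.5 = 378 → clamp → 255
= RGB(138, 68, 255)


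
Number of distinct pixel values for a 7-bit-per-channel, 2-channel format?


Total bits = 7 bits/channel × 2 channels = 14 bits
Distinct pixel values = 2^14
= 16,384 pixel values


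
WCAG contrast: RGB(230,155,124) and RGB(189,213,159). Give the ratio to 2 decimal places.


Linearize each sRGB channel c=v/255: c/12.92 if c ≤ 0.04045 else ((c+0.055)/1.055)^2.4
L = 0.2126×R_lin + 0.7152×G_lin + 0.0722×B_lin
Color 1 (230,155,124):
  R=230: 230/255≈0.9020 > 0.04045 → ((0.9020+0.055)/1.055)^2.4 ≈ 0.79130
  G=155: 155/255≈0.6078 > 0.04045 → ((0.6078+0.055)/1.055)^2.4 ≈ 0.32778
  B=124: 124/255≈0.4863 > 0.04045 → ((0.4863+0.055)/1.055)^2.4 ≈ 0.20156
  L1 = 0.2126×0.79130 + 0.7152×0.32778 + 0.0722×0.20156 ≈ 0.41721
Color 2 (189,213,159):
  R=189: 189/255≈0.7412 > 0.04045 → ((0.7412+0.055)/1.055)^2.4 ≈ 0.50888
  G=213: 213/255≈0.8353 > 0.04045 → ((0.8353+0.055)/1.055)^2.4 ≈ 0.66539
  B=159: 159/255≈0.6235 > 0.04045 → ((0.6235+0.055)/1.055)^2.4 ≈ 0.34670
  L2 = 0.2126×0.50888 + 0.7152×0.66539 + 0.0722×0.34670 ≈ 0.60911
Lighter = 0.60911, Darker = 0.41721
Ratio = (L_lighter + 0.05) / (L_darker + 0.05)
Ratio = (0.60911 + 0.05) / (0.41721 + 0.05) = 0.65911 / 0.46721 ≈ 1.4107
Ratio ≈ 1.41:1


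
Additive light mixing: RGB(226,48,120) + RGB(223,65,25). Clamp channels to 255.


Additive: each channel = min(255, C₁+C₂)
R: 226+223 = 449 → 255
G: 48+65 = 113 → 113
B: 120+25 = 145 → 145
= RGB(255, 113, 145)


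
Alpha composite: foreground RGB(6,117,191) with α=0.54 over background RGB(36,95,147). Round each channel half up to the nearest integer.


C = α×F + (1-α)×B, with 1-α = 0.46
R: 0.54×6 + 0.46×36 = 3.24 + 16.56 = 19.80 → 20
G: 0.54×117 + 0.46×95 = 63.18 + 43.70 = 106.88 → 107
B: 0.54×191 + 0.46×147 = 103.14 + 67.62 = 170.76 → 171
= RGB(20, 107, 171)


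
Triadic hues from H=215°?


Triadic: equally spaced at 120° intervals
H1 = 215°
H2 = (215 + 120) mod 360 = 335°
H3 = (215 + 240) mod 360 = 95°
Triadic = 215°, 335°, 95°


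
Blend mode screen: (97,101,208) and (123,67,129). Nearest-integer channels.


Screen: C = 255 - (255-A)×(255-B)/255, rounded to nearest integer
R: 255 - (255-97)×(255-123)/255 = 255 - 20856/255 ≈ 255 - 81.788 = 173.212 → 173
G: 255 - (255-101)×(255-67)/255 = 255 - 28952/255 ≈ 255 - 113.537 = 141.463 → 141
B: 255 - (255-208)×(255-129)/255 = 255 - 5922/255 ≈ 255 - 23.224 = 231.776 → 232
= RGB(173, 141, 232)


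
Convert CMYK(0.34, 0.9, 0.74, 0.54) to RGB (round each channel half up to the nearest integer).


R = 255 × (1-C) × (1-K) = 255 × 0.66 × 0.46 = 77.418 → 77
G = 255 × (1-M) × (1-K) = 255 × 0.10 × 0.46 = 11.73 → 12
B = 255 × (1-Y) × (1-K) = 255 × 0.26 × 0.46 = 30.498 → 30
= RGB(77, 12, 30)


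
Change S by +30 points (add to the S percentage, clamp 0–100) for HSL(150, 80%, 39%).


Original S = 80%
Adjustment = +30 percentage points
New S = 80 + (30) = 110
Clamp to [0, 100] → 100
= HSL(150°, 100%, 39%)


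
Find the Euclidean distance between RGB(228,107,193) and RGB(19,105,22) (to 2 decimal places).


d = √[(R₁-R₂)² + (G₁-G₂)² + (B₁-B₂)²]
d = √[(228-19)² + (107-105)² + (193-22)²]
d = √[43681 + 4 + 29241]
d = √72926
d ≈ 270.05


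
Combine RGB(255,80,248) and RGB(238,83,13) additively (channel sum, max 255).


Additive: each channel = min(255, C₁+C₂)
R: 255+238 = 493 → 255
G: 80+83 = 163 → 163
B: 248+13 = 261 → 255
= RGB(255, 163, 255)


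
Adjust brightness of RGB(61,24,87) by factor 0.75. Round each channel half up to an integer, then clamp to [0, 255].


Multiply each channel by 0.75, round half up, clamp to [0, 255]
R: 61×0.75 = 45.75 → round → 46
G: 24×0.75 = 18
B: 87×0.75 = 65.25 → round → 65
= RGB(46, 18, 65)


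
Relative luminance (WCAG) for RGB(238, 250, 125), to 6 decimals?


Linearize each channel (sRGB transfer function): c = v/255; c_lin = c/12.92 if c ≤ 0.04045, else ((c+0.055)/1.055)^2.4
  R: 238/255 ≈ 0.933333 > 0.04045 → ((0.933333+0.055)/1.055)^2.4 ≈ 0.854993
  G: 250/255 ≈ 0.980392 > 0.04045 → ((0.980392+0.055)/1.055)^2.4 ≈ 0.955973
  B: 125/255 ≈ 0.490196 > 0.04045 → ((0.490196+0.055)/1.055)^2.4 ≈ 0.205079
R_lin = 0.854993, G_lin = 0.955973, B_lin = 0.205079
L = 0.2126×R + 0.7152×G + 0.0722×B
L = 0.2126×0.854993 + 0.7152×0.955973 + 0.0722×0.205079
L ≈ 0.880290


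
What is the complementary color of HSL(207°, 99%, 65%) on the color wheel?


Complement = opposite side of color wheel = hue + 180°
H' = (207 + 180) mod 360 = 27°
S and L unchanged.
= HSL(27°, 99%, 65%)


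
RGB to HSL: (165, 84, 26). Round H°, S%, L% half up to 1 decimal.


Normalize: R'=165/255≈0.6471, G'=84/255≈0.3294, B'=26/255≈0.1020
Max=165/255, Min=26/255, Δ=Max-Min=139/255
L = (Max+Min)/2 = (165+26)/510 = 191/510 = 0.37450… → L = 37.5%
L ≤ 0.5 → S = Δ/(Max+Min) = 139/(165+26) = 139/191 = 0.72774… → S = 72.8%
(the 1/255 factors cancel in S and H, so raw channel differences can be used)
Max is R' → H = 60 × (((G-B)/Δ) mod 6) = 60 × (((84-26)/139) mod 6)
  58/139 = 0.4172…
  H = 60 × 0.4172… = 25.035…° → H = 25.0°
= HSL(25.0°, 72.8%, 37.5%)


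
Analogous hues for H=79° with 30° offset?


Base hue: 79°
Left analog: (79 - 30) mod 360 = 49°
Right analog: (79 + 30) mod 360 = 109°
Analogous hues = 49° and 109°


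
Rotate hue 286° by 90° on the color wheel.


New hue = (H + rotation) mod 360
New hue = (286 + 90) mod 360
= 376 mod 360
= 16°


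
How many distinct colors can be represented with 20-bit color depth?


Colors = 2^bits = 2^20
= 1,048,576 colors


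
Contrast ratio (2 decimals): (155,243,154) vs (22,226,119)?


Linearize each sRGB channel c=v/255: c/12.92 if c ≤ 0.04045 else ((c+0.055)/1.055)^2.4
L = 0.2126×R_lin + 0.7152×G_lin + 0.0722×B_lin
Color 1 (155,243,154):
  R=155: 155/255≈0.6078 > 0.04045 → ((0.6078+0.055)/1.055)^2.4 ≈ 0.32778
  G=243: 243/255≈0.9529 > 0.04045 → ((0.9529+0.055)/1.055)^2.4 ≈ 0.89627
  B=154: 154/255≈0.6039 > 0.04045 → ((0.6039+0.055)/1.055)^2.4 ≈ 0.32314
  L1 = 0.2126×0.32778 + 0.7152×0.89627 + 0.0722×0.32314 ≈ 0.73403
Color 2 (22,226,119):
  R=22: 22/255≈0.0863 > 0.04045 → ((0.0863+0.055)/1.055)^2.4 ≈ 0.00802
  G=226: 226/255≈0.8863 > 0.04045 → ((0.8863+0.055)/1.055)^2.4 ≈ 0.76052
  B=119: 119/255≈0.4667 > 0.04045 → ((0.4667+0.055)/1.055)^2.4 ≈ 0.18447
  L2 = 0.2126×0.00802 + 0.7152×0.76052 + 0.0722×0.18447 ≈ 0.55895
Lighter = 0.73403, Darker = 0.55895
Ratio = (L_lighter + 0.05) / (L_darker + 0.05)
Ratio = (0.73403 + 0.05) / (0.55895 + 0.05) = 0.78403 / 0.60895 ≈ 1.2875
Ratio ≈ 1.29:1


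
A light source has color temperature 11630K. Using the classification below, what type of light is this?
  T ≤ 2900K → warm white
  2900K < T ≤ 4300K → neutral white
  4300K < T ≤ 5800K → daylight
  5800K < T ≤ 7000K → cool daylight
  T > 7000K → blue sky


Temperature: 11630K
11630K > 7000K → blue sky
Classification: blue sky


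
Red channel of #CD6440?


Color: #CD6440
R = CD = 205
G = 64 = 100
B = 40 = 64
Red = 205


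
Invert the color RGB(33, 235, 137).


Invert: (255-R, 255-G, 255-B)
R: 255-33 = 222
G: 255-235 = 20
B: 255-137 = 118
= RGB(222, 20, 118)


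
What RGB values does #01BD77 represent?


01 → 1 (R)
BD → 189 (G)
77 → 119 (B)
= RGB(1, 189, 119)


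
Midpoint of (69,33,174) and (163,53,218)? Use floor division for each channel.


Midpoint: each channel = ⌊(C₁+C₂)/2⌋
R: ⌊(69+163)/2⌋ = 116
G: ⌊(33+53)/2⌋ = 43
B: ⌊(174+218)/2⌋ = 196
= RGB(116, 43, 196)


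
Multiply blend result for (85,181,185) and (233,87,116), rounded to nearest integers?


Multiply: C = A×B/255, rounded to nearest integer
R: 85×233/255 = 19805/255 ≈ 77.667 → 78
G: 181×87/255 = 15747/255 ≈ 61.753 → 62
B: 185×116/255 = 21460/255 ≈ 84.157 → 84
= RGB(78, 62, 84)


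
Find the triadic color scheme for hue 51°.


Triadic: equally spaced at 120° intervals
H1 = 51°
H2 = (51 + 120) mod 360 = 171°
H3 = (51 + 240) mod 360 = 291°
Triadic = 51°, 171°, 291°


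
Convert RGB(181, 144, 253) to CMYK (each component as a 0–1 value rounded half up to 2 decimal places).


R'=181/255≈0.7098, G'=144/255≈0.5647, B'=253/255≈0.9922
K = 1 - max(R',G',B') = 1 - 253/255 = 2/255 = 0.00784… → 0.01
(1-R'-K)/(1-K) simplifies to (max-R)/max with max = 253:
C = (253-181)/253 = 72/253 = 0.28458… → 0.28
M = (253-144)/253 = 109/253 = 0.43083… → 0.43
Y = (253-253)/253 = 0/253 = 0 → 0.00
= CMYK(0.28, 0.43, 0.00, 0.01)


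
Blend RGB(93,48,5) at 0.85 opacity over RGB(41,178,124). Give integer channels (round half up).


C = α×F + (1-α)×B, with 1-α = 0.15
R: 0.85×93 + 0.15×41 = 79.05 + 6.15 = 85.20 → 85
G: 0.85×48 + 0.15×178 = 40.80 + 26.70 = 67.50 → 68
B: 0.85×5 + 0.15×124 = 4.25 + 18.60 = 22.85 → 23
= RGB(85, 68, 23)


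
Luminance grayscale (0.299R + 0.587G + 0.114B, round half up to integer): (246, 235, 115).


Gray = 0.299×R + 0.587×G + 0.114×B
Gray = 0.299×246 + 0.587×235 + 0.114×115
Gray = 73.554 + 137.945 + 13.110
Gray = 224.609 → round half up → 225
Gray = 225


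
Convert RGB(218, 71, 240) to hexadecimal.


R = 218 → DA (hex)
G = 71 → 47 (hex)
B = 240 → F0 (hex)
Hex = #DA47F0


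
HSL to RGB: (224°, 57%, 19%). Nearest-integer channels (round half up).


H=224°, S=0.57, L=0.19
C = (1-|2L-1|)×S = (1-|-0.62|)×0.57 = 0.2166
H' = H/60 = 224/60 ≈ 3.7333; X = C×(1-|H' mod 2 - 1|) = 0.05776
m = L - C/2 = 0.19 - 0.1083 = 0.0817
Sector ⌊H'⌋ = 3 → (R',G',B') = (0.0, 0.05776, 0.2166)
RGB = ((R'+m)×255, (G'+m)×255, (B'+m)×255) = (20.8335, 35.5623, 76.0665)
Round half up → RGB(21, 36, 76)


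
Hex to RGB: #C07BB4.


C0 → 192 (R)
7B → 123 (G)
B4 → 180 (B)
= RGB(192, 123, 180)


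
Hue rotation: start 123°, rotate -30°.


New hue = (H + rotation) mod 360
New hue = (123 -30) mod 360
= 93 mod 360
= 93°


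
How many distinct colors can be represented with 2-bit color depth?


Colors = 2^bits = 2^2
= 4 colors


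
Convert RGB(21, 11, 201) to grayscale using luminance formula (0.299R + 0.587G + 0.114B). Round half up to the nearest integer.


Gray = 0.299×R + 0.587×G + 0.114×B
Gray = 0.299×21 + 0.587×11 + 0.114×201
Gray = 6.279 + 6.457 + 22.914
Gray = 35.650 → round half up → 36
Gray = 36


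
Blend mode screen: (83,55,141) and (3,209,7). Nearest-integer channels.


Screen: C = 255 - (255-A)×(255-B)/255, rounded to nearest integer
R: 255 - (255-83)×(255-3)/255 = 255 - 43344/255 ≈ 255 - 169.976 = 85.024 → 85
G: 255 - (255-55)×(255-209)/255 = 255 - 9200/255 ≈ 255 - 36.078 = 218.922 → 219
B: 255 - (255-141)×(255-7)/255 = 255 - 28272/255 ≈ 255 - 110.871 = 144.129 → 144
= RGB(85, 219, 144)


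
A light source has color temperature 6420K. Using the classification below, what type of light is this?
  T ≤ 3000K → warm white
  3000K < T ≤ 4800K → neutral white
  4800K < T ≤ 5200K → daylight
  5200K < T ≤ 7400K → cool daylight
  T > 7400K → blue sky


Temperature: 6420K
5200K < 6420K ≤ 7400K → cool daylight
Classification: cool daylight


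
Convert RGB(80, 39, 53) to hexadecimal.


R = 80 → 50 (hex)
G = 39 → 27 (hex)
B = 53 → 35 (hex)
Hex = #502735


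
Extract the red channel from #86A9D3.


Color: #86A9D3
R = 86 = 134
G = A9 = 169
B = D3 = 211
Red = 134


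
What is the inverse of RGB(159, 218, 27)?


Invert: (255-R, 255-G, 255-B)
R: 255-159 = 96
G: 255-218 = 37
B: 255-27 = 228
= RGB(96, 37, 228)


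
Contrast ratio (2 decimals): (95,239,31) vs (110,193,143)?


Linearize each sRGB channel c=v/255: c/12.92 if c ≤ 0.04045 else ((c+0.055)/1.055)^2.4
L = 0.2126×R_lin + 0.7152×G_lin + 0.0722×B_lin
Color 1 (95,239,31):
  R=95: 95/255≈0.3725 > 0.04045 → ((0.3725+0.055)/1.055)^2.4 ≈ 0.11444
  G=239: 239/255≈0.9373 > 0.04045 → ((0.9373+0.055)/1.055)^2.4 ≈ 0.86316
  B=31: 31/255≈0.1216 > 0.04045 → ((0.1216+0.055)/1.055)^2.4 ≈ 0.01370
  L1 = 0.2126×0.11444 + 0.7152×0.86316 + 0.0722×0.01370 ≈ 0.64265
Color 2 (110,193,143):
  R=110: 110/255≈0.4314 > 0.04045 → ((0.4314+0.055)/1.055)^2.4 ≈ 0.15593
  G=193: 193/255≈0.7569 > 0.04045 → ((0.7569+0.055)/1.055)^2.4 ≈ 0.53328
  B=143: 143/255≈0.5608 > 0.04045 → ((0.5608+0.055)/1.055)^2.4 ≈ 0.27468
  L2 = 0.2126×0.15593 + 0.7152×0.53328 + 0.0722×0.27468 ≈ 0.43438
Lighter = 0.64265, Darker = 0.43438
Ratio = (L_lighter + 0.05) / (L_darker + 0.05)
Ratio = (0.64265 + 0.05) / (0.43438 + 0.05) = 0.69265 / 0.48438 ≈ 1.4300
Ratio ≈ 1.43:1


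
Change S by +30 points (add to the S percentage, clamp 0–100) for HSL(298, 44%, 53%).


Original S = 44%
Adjustment = +30 percentage points
New S = 44 + (30) = 74
Clamp to [0, 100] → 74
= HSL(298°, 74%, 53%)


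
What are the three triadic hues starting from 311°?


Triadic: equally spaced at 120° intervals
H1 = 311°
H2 = (311 + 120) mod 360 = 71°
H3 = (311 + 240) mod 360 = 191°
Triadic = 311°, 71°, 191°


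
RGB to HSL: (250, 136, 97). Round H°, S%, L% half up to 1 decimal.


Normalize: R'=250/255≈0.9804, G'=136/255≈0.5333, B'=97/255≈0.3804
Max=250/255, Min=97/255, Δ=Max-Min=153/255
L = (Max+Min)/2 = (250+97)/510 = 347/510 = 0.68039… → L = 68.0%
L > 0.5 → S = Δ/(2-Max-Min) = 153/(510-250-97) = 153/163 = 0.93865… → S = 93.9%
(the 1/255 factors cancel in S and H, so raw channel differences can be used)
Max is R' → H = 60 × (((G-B)/Δ) mod 6) = 60 × (((136-97)/153) mod 6)
  39/153 = 0.2549…
  H = 60 × 0.2549… = 15.294…° → H = 15.3°
= HSL(15.3°, 93.9%, 68.0%)


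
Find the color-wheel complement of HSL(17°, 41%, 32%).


Complement = opposite side of color wheel = hue + 180°
H' = (17 + 180) mod 360 = 197°
S and L unchanged.
= HSL(197°, 41%, 32%)


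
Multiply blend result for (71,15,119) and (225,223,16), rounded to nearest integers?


Multiply: C = A×B/255, rounded to nearest integer
R: 71×225/255 = 15975/255 ≈ 62.647 → 63
G: 15×223/255 = 3345/255 ≈ 13.118 → 13
B: 119×16/255 = 1904/255 ≈ 7.467 → 7
= RGB(63, 13, 7)


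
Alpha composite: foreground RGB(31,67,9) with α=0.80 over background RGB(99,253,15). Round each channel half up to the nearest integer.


C = α×F + (1-α)×B, with 1-α = 0.20
R: 0.80×31 + 0.20×99 = 24.80 + 19.80 = 44.60 → 45
G: 0.80×67 + 0.20×253 = 53.60 + 50.60 = 104.20 → 104
B: 0.80×9 + 0.20×15 = 7.20 + 3.00 = 10.20 → 10
= RGB(45, 104, 10)


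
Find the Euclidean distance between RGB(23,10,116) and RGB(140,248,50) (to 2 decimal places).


d = √[(R₁-R₂)² + (G₁-G₂)² + (B₁-B₂)²]
d = √[(23-140)² + (10-248)² + (116-50)²]
d = √[13689 + 56644 + 4356]
d = √74689
d ≈ 273.29


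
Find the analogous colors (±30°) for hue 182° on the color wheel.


Base hue: 182°
Left analog: (182 - 30) mod 360 = 152°
Right analog: (182 + 30) mod 360 = 212°
Analogous hues = 152° and 212°


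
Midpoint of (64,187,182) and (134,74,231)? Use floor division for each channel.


Midpoint: each channel = ⌊(C₁+C₂)/2⌋
R: ⌊(64+134)/2⌋ = 99
G: ⌊(187+74)/2⌋ = 130
B: ⌊(182+231)/2⌋ = 206
= RGB(99, 130, 206)


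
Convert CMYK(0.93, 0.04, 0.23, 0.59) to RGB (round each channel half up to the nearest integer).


R = 255 × (1-C) × (1-K) = 255 × 0.07 × 0.41 = 7.3185 → 7
G = 255 × (1-M) × (1-K) = 255 × 0.96 × 0.41 = 100.368 → 100
B = 255 × (1-Y) × (1-K) = 255 × 0.77 × 0.41 = 80.5035 → 81
= RGB(7, 100, 81)


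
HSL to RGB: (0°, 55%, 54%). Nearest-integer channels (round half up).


H=0°, S=0.55, L=0.54
C = (1-|2L-1|)×S = (1-|0.08|)×0.55 = 0.506
H' = H/60 = 0/60 ≈ 0.0000; X = C×(1-|H' mod 2 - 1|) = 0.0
m = L - C/2 = 0.54 - 0.253 = 0.287
Sector ⌊H'⌋ = 0 → (R',G',B') = (0.506, 0.0, 0.0)
RGB = ((R'+m)×255, (G'+m)×255, (B'+m)×255) = (202.215, 73.185, 73.185)
Round half up → RGB(202, 73, 73)


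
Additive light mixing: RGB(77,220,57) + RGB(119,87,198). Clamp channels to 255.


Additive: each channel = min(255, C₁+C₂)
R: 77+119 = 196 → 196
G: 220+87 = 307 → 255
B: 57+198 = 255 → 255
= RGB(196, 255, 255)


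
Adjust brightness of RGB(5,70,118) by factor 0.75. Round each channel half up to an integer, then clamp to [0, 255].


Multiply each channel by 0.75, round half up, clamp to [0, 255]
R: 5×0.75 = 3.75 → round → 4
G: 70×0.75 = 52.5 → round → 53
B: 118×0.75 = 88.5 → round → 89
= RGB(4, 53, 89)


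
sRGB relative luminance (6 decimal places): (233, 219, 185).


Linearize each channel (sRGB transfer function): c = v/255; c_lin = c/12.92 if c ≤ 0.04045, else ((c+0.055)/1.055)^2.4
  R: 233/255 ≈ 0.913725 > 0.04045 → ((0.913725+0.055)/1.055)^2.4 ≈ 0.814847
  G: 219/255 ≈ 0.858824 > 0.04045 → ((0.858824+0.055)/1.055)^2.4 ≈ 0.708376
  B: 185/255 ≈ 0.725490 > 0.04045 → ((0.725490+0.055)/1.055)^2.4 ≈ 0.485150
R_lin = 0.814847, G_lin = 0.708376, B_lin = 0.485150
L = 0.2126×R + 0.7152×G + 0.0722×B
L = 0.2126×0.814847 + 0.7152×0.708376 + 0.0722×0.485150
L ≈ 0.714895


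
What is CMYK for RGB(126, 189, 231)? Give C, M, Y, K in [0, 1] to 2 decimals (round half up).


R'=126/255≈0.4941, G'=189/255≈0.7412, B'=231/255≈0.9059
K = 1 - max(R',G',B') = 1 - 231/255 = 24/255 = 0.09411… → 0.09
(1-R'-K)/(1-K) simplifies to (max-R)/max with max = 231:
C = (231-126)/231 = 105/231 = 0.45454… → 0.45
M = (231-189)/231 = 42/231 = 0.18181… → 0.18
Y = (231-231)/231 = 0/231 = 0 → 0.00
= CMYK(0.45, 0.18, 0.00, 0.09)


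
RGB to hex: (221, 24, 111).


R = 221 → DD (hex)
G = 24 → 18 (hex)
B = 111 → 6F (hex)
Hex = #DD186F


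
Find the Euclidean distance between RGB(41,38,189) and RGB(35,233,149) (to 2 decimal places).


d = √[(R₁-R₂)² + (G₁-G₂)² + (B₁-B₂)²]
d = √[(41-35)² + (38-233)² + (189-149)²]
d = √[36 + 38025 + 1600]
d = √39661
d ≈ 199.15


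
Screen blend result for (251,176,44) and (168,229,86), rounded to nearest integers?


Screen: C = 255 - (255-A)×(255-B)/255, rounded to nearest integer
R: 255 - (255-251)×(255-168)/255 = 255 - 348/255 ≈ 255 - 1.365 = 253.635 → 254
G: 255 - (255-176)×(255-229)/255 = 255 - 2054/255 ≈ 255 - 8.055 = 246.945 → 247
B: 255 - (255-44)×(255-86)/255 = 255 - 35659/255 ≈ 255 - 139.839 = 115.161 → 115
= RGB(254, 247, 115)


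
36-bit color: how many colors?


Colors = 2^bits = 2^36
= 68,719,476,736 colors


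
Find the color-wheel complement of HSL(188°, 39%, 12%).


Complement = opposite side of color wheel = hue + 180°
H' = (188 + 180) mod 360 = 8°
S and L unchanged.
= HSL(8°, 39%, 12%)


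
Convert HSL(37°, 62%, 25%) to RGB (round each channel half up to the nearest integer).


H=37°, S=0.62, L=0.25
C = (1-|2L-1|)×S = (1-|-0.50|)×0.62 = 0.31
H' = H/60 = 37/60 ≈ 0.6167; X = C×(1-|H' mod 2 - 1|) ≈ 0.1912
m = L - C/2 = 0.25 - 0.155 = 0.095
Sector ⌊H'⌋ = 0 → (R',G',B') = (0.31, ≈0.1912, 0.0)
RGB = ((R'+m)×255, (G'+m)×255, (B'+m)×255) = (103.275, 72.9725, 24.225)
Round half up → RGB(103, 73, 24)


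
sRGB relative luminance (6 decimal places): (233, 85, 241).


Linearize each channel (sRGB transfer function): c = v/255; c_lin = c/12.92 if c ≤ 0.04045, else ((c+0.055)/1.055)^2.4
  R: 233/255 ≈ 0.913725 > 0.04045 → ((0.913725+0.055)/1.055)^2.4 ≈ 0.814847
  G: 85/255 ≈ 0.333333 > 0.04045 → ((0.333333+0.055)/1.055)^2.4 ≈ 0.090842
  B: 241/255 ≈ 0.945098 > 0.04045 → ((0.945098+0.055)/1.055)^2.4 ≈ 0.879622
R_lin = 0.814847, G_lin = 0.090842, B_lin = 0.879622
L = 0.2126×R + 0.7152×G + 0.0722×B
L = 0.2126×0.814847 + 0.7152×0.090842 + 0.0722×0.879622
L ≈ 0.301715


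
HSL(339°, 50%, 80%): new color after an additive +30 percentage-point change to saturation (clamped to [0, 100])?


Original S = 50%
Adjustment = +30 percentage points
New S = 50 + (30) = 80
Clamp to [0, 100] → 80
= HSL(339°, 80%, 80%)


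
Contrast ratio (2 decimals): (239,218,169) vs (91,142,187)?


Linearize each sRGB channel c=v/255: c/12.92 if c ≤ 0.04045 else ((c+0.055)/1.055)^2.4
L = 0.2126×R_lin + 0.7152×G_lin + 0.0722×B_lin
Color 1 (239,218,169):
  R=239: 239/255≈0.9373 > 0.04045 → ((0.9373+0.055)/1.055)^2.4 ≈ 0.86316
  G=218: 218/255≈0.8549 > 0.04045 → ((0.8549+0.055)/1.055)^2.4 ≈ 0.70110
  B=169: 169/255≈0.6627 > 0.04045 → ((0.6627+0.055)/1.055)^2.4 ≈ 0.39676
  L1 = 0.2126×0.86316 + 0.7152×0.70110 + 0.0722×0.39676 ≈ 0.71358
Color 2 (91,142,187):
  R=91: 91/255≈0.3569 > 0.04045 → ((0.3569+0.055)/1.055)^2.4 ≈ 0.10462
  G=142: 142/255≈0.5569 > 0.04045 → ((0.5569+0.055)/1.055)^2.4 ≈ 0.27050
  B=187: 187/255≈0.7333 > 0.04045 → ((0.7333+0.055)/1.055)^2.4 ≈ 0.49693
  L2 = 0.2126×0.10462 + 0.7152×0.27050 + 0.0722×0.49693 ≈ 0.25158
Lighter = 0.71358, Darker = 0.25158
Ratio = (L_lighter + 0.05) / (L_darker + 0.05)
Ratio = (0.71358 + 0.05) / (0.25158 + 0.05) = 0.76358 / 0.30158 ≈ 2.5319
Ratio ≈ 2.53:1


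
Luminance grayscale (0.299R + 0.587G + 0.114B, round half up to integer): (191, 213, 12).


Gray = 0.299×R + 0.587×G + 0.114×B
Gray = 0.299×191 + 0.587×213 + 0.114×12
Gray = 57.109 + 125.031 + 1.368
Gray = 183.508 → round half up → 184
Gray = 184


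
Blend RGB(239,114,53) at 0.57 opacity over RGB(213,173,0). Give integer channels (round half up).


C = α×F + (1-α)×B, with 1-α = 0.43
R: 0.57×239 + 0.43×213 = 136.23 + 91.59 = 227.82 → 228
G: 0.57×114 + 0.43×173 = 64.98 + 74.39 = 139.37 → 139
B: 0.57×53 + 0.43×0 = 30.21 + 0.00 = 30.21 → 30
= RGB(228, 139, 30)


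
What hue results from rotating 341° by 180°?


New hue = (H + rotation) mod 360
New hue = (341 + 180) mod 360
= 521 mod 360
= 161°


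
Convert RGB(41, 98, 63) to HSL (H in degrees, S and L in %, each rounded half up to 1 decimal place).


Normalize: R'=41/255≈0.1608, G'=98/255≈0.3843, B'=63/255≈0.2471
Max=98/255, Min=41/255, Δ=Max-Min=57/255
L = (Max+Min)/2 = (98+41)/510 = 139/510 = 0.27254… → L = 27.3%
L ≤ 0.5 → S = Δ/(Max+Min) = 57/(98+41) = 57/139 = 0.41007… → S = 41.0%
(the 1/255 factors cancel in S and H, so raw channel differences can be used)
Max is G' → H = 60 × ((B-R)/Δ + 2) = 60 × ((63-41)/57 + 2)
  22/57 + 2 = 0.3859… + 2 = 2.3859…
  H = 60 × 2.3859… = 143.157…° → H = 143.2°
= HSL(143.2°, 41.0%, 27.3%)


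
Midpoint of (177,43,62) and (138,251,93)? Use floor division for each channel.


Midpoint: each channel = ⌊(C₁+C₂)/2⌋
R: ⌊(177+138)/2⌋ = 157
G: ⌊(43+251)/2⌋ = 147
B: ⌊(62+93)/2⌋ = 77
= RGB(157, 147, 77)


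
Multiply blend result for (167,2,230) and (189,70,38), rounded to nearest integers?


Multiply: C = A×B/255, rounded to nearest integer
R: 167×189/255 = 31563/255 ≈ 123.776 → 124
G: 2×70/255 = 140/255 ≈ 0.549 → 1
B: 230×38/255 = 8740/255 ≈ 34.275 → 34
= RGB(124, 1, 34)


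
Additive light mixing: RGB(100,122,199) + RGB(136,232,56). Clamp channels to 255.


Additive: each channel = min(255, C₁+C₂)
R: 100+136 = 236 → 236
G: 122+232 = 354 → 255
B: 199+56 = 255 → 255
= RGB(236, 255, 255)


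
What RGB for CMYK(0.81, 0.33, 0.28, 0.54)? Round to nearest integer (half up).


R = 255 × (1-C) × (1-K) = 255 × 0.19 × 0.46 = 22.287 → 22
G = 255 × (1-M) × (1-K) = 255 × 0.67 × 0.46 = 78.591 → 79
B = 255 × (1-Y) × (1-K) = 255 × 0.72 × 0.46 = 84.456 → 84
= RGB(22, 79, 84)


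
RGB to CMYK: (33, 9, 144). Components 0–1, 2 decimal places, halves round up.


R'=33/255≈0.1294, G'=9/255≈0.0353, B'=144/255≈0.5647
K = 1 - max(R',G',B') = 1 - 144/255 = 111/255 = 0.43529… → 0.44
(1-R'-K)/(1-K) simplifies to (max-R)/max with max = 144:
C = (144-33)/144 = 111/144 = 0.77083… → 0.77
M = (144-9)/144 = 135/144 = 0.9375 → 0.94
Y = (144-144)/144 = 0/144 = 0 → 0.00
= CMYK(0.77, 0.94, 0.00, 0.44)


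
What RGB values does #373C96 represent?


37 → 55 (R)
3C → 60 (G)
96 → 150 (B)
= RGB(55, 60, 150)


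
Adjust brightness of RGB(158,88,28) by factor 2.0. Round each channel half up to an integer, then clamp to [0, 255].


Multiply each channel by 2.0, round half up, clamp to [0, 255]
R: 158×2.0 = 316 → clamp → 255
G: 88×2.0 = 176
B: 28×2.0 = 56
= RGB(255, 176, 56)


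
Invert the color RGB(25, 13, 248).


Invert: (255-R, 255-G, 255-B)
R: 255-25 = 230
G: 255-13 = 242
B: 255-248 = 7
= RGB(230, 242, 7)


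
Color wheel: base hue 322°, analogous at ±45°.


Base hue: 322°
Left analog: (322 - 45) mod 360 = 277°
Right analog: (322 + 45) mod 360 = 7°
Analogous hues = 277° and 7°


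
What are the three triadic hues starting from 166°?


Triadic: equally spaced at 120° intervals
H1 = 166°
H2 = (166 + 120) mod 360 = 286°
H3 = (166 + 240) mod 360 = 46°
Triadic = 166°, 286°, 46°


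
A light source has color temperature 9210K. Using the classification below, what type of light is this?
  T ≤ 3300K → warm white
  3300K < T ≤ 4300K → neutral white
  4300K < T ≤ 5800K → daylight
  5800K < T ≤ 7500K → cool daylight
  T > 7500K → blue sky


Temperature: 9210K
9210K > 7500K → blue sky
Classification: blue sky


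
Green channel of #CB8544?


Color: #CB8544
R = CB = 203
G = 85 = 133
B = 44 = 68
Green = 133


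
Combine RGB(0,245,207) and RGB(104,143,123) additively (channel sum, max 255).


Additive: each channel = min(255, C₁+C₂)
R: 0+104 = 104 → 104
G: 245+143 = 388 → 255
B: 207+123 = 330 → 255
= RGB(104, 255, 255)


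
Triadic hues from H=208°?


Triadic: equally spaced at 120° intervals
H1 = 208°
H2 = (208 + 120) mod 360 = 328°
H3 = (208 + 240) mod 360 = 88°
Triadic = 208°, 328°, 88°


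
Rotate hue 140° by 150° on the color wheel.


New hue = (H + rotation) mod 360
New hue = (140 + 150) mod 360
= 290 mod 360
= 290°


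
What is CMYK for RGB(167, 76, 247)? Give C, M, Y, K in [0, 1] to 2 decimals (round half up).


R'=167/255≈0.6549, G'=76/255≈0.2980, B'=247/255≈0.9686
K = 1 - max(R',G',B') = 1 - 247/255 = 8/255 = 0.03137… → 0.03
(1-R'-K)/(1-K) simplifies to (max-R)/max with max = 247:
C = (247-167)/247 = 80/247 = 0.32388… → 0.32
M = (247-76)/247 = 171/247 = 0.69230… → 0.69
Y = (247-247)/247 = 0/247 = 0 → 0.00
= CMYK(0.32, 0.69, 0.00, 0.03)


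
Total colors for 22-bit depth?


Colors = 2^bits = 2^22
= 4,194,304 colors


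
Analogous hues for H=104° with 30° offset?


Base hue: 104°
Left analog: (104 - 30) mod 360 = 74°
Right analog: (104 + 30) mod 360 = 134°
Analogous hues = 74° and 134°


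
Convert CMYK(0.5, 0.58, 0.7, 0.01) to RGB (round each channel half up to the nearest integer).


R = 255 × (1-C) × (1-K) = 255 × 0.50 × 0.99 = 126.225 → 126
G = 255 × (1-M) × (1-K) = 255 × 0.42 × 0.99 = 106.029 → 106
B = 255 × (1-Y) × (1-K) = 255 × 0.30 × 0.99 = 75.735 → 76
= RGB(126, 106, 76)


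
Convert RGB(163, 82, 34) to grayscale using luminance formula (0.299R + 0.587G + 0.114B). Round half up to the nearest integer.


Gray = 0.299×R + 0.587×G + 0.114×B
Gray = 0.299×163 + 0.587×82 + 0.114×34
Gray = 48.737 + 48.134 + 3.876
Gray = 100.747 → round half up → 101
Gray = 101


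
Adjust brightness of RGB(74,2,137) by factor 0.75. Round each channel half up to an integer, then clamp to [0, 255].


Multiply each channel by 0.75, round half up, clamp to [0, 255]
R: 74×0.75 = 55.5 → round → 56
G: 2×0.75 = 1.5 → round → 2
B: 137×0.75 = 102.75 → round → 103
= RGB(56, 2, 103)


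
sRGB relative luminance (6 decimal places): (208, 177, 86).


Linearize each channel (sRGB transfer function): c = v/255; c_lin = c/12.92 if c ≤ 0.04045, else ((c+0.055)/1.055)^2.4
  R: 208/255 ≈ 0.815686 > 0.04045 → ((0.815686+0.055)/1.055)^2.4 ≈ 0.630757
  G: 177/255 ≈ 0.694118 > 0.04045 → ((0.694118+0.055)/1.055)^2.4 ≈ 0.439657
  B: 86/255 ≈ 0.337255 > 0.04045 → ((0.337255+0.055)/1.055)^2.4 ≈ 0.093059
R_lin = 0.630757, G_lin = 0.439657, B_lin = 0.093059
L = 0.2126×R + 0.7152×G + 0.0722×B
L = 0.2126×0.630757 + 0.7152×0.439657 + 0.0722×0.093059
L ≈ 0.455261


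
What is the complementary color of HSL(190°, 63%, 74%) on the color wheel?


Complement = opposite side of color wheel = hue + 180°
H' = (190 + 180) mod 360 = 10°
S and L unchanged.
= HSL(10°, 63%, 74%)


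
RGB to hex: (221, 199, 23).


R = 221 → DD (hex)
G = 199 → C7 (hex)
B = 23 → 17 (hex)
Hex = #DDC717


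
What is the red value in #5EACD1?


Color: #5EACD1
R = 5E = 94
G = AC = 172
B = D1 = 209
Red = 94


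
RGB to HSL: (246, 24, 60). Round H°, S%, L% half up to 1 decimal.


Normalize: R'=246/255≈0.9647, G'=24/255≈0.0941, B'=60/255≈0.2353
Max=246/255, Min=24/255, Δ=Max-Min=222/255
L = (Max+Min)/2 = (246+24)/510 = 270/510 = 0.52941… → L = 52.9%
L > 0.5 → S = Δ/(2-Max-Min) = 222/(510-246-24) = 222/240 = 0.925 → S = 92.5%
(the 1/255 factors cancel in S and H, so raw channel differences can be used)
Max is R' → H = 60 × (((G-B)/Δ) mod 6) = 60 × (((24-60)/222) mod 6)
  (-36)/222 = -0.1621…; negative, so add 6 → 5.8378…
  H = 60 × 5.8378… = 350.270…° → H = 350.3°
= HSL(350.3°, 92.5%, 52.9%)


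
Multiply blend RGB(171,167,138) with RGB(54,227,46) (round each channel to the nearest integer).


Multiply: C = A×B/255, rounded to nearest integer
R: 171×54/255 = 9234/255 ≈ 36.212 → 36
G: 167×227/255 = 37909/255 ≈ 148.663 → 149
B: 138×46/255 = 6348/255 ≈ 24.894 → 25
= RGB(36, 149, 25)


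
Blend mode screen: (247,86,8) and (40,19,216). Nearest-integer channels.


Screen: C = 255 - (255-A)×(255-B)/255, rounded to nearest integer
R: 255 - (255-247)×(255-40)/255 = 255 - 1720/255 ≈ 255 - 6.745 = 248.255 → 248
G: 255 - (255-86)×(255-19)/255 = 255 - 39884/255 ≈ 255 - 156.408 = 98.592 → 99
B: 255 - (255-8)×(255-216)/255 = 255 - 9633/255 ≈ 255 - 37.776 = 217.224 → 217
= RGB(248, 99, 217)


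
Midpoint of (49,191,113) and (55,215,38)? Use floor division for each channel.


Midpoint: each channel = ⌊(C₁+C₂)/2⌋
R: ⌊(49+55)/2⌋ = 52
G: ⌊(191+215)/2⌋ = 203
B: ⌊(113+38)/2⌋ = 75
= RGB(52, 203, 75)


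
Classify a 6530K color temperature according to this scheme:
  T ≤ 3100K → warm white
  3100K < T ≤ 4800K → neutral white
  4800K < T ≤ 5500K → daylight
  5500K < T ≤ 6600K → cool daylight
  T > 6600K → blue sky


Temperature: 6530K
5500K < 6530K ≤ 6600K → cool daylight
Classification: cool daylight


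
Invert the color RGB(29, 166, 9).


Invert: (255-R, 255-G, 255-B)
R: 255-29 = 226
G: 255-166 = 89
B: 255-9 = 246
= RGB(226, 89, 246)


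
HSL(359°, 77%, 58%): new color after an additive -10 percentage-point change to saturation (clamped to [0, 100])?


Original S = 77%
Adjustment = -10 percentage points
New S = 77 + (-10) = 67
Clamp to [0, 100] → 67
= HSL(359°, 67%, 58%)
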